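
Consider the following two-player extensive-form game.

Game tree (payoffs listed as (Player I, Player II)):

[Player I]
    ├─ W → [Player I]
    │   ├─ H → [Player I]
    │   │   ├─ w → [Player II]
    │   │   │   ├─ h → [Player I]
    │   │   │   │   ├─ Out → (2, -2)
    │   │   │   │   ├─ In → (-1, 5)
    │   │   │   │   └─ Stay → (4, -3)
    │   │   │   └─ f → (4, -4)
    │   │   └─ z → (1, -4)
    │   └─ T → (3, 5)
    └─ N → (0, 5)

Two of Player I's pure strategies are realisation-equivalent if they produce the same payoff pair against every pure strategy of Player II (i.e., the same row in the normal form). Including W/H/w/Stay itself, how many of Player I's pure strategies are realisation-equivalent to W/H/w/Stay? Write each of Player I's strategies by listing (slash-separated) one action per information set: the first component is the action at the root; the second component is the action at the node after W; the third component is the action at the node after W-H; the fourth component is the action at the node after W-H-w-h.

1

Row for W/H/w/Stay (columns h, f): (4,-3) (4,-4).
Every one of Player I's information sets is on the play path for some reply by Player II when Player I follows W/H/w/Stay.
Changing the action at any of them therefore changes at least one column, so only W/H/w/Stay itself gives this row.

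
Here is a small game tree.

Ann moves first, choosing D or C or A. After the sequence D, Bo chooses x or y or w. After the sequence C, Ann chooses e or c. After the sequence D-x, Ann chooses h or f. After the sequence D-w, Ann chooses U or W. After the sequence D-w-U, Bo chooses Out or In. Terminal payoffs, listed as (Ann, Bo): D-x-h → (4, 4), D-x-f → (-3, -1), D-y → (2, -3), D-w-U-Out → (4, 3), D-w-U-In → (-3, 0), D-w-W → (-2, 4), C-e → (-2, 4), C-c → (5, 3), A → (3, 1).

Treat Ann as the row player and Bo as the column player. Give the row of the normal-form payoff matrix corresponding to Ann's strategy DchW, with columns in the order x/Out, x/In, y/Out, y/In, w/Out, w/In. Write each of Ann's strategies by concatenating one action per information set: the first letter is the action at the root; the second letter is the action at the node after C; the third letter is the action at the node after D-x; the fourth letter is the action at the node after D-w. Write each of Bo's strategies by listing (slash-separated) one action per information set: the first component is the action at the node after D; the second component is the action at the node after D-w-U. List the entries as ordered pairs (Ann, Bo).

(4,4) (4,4) (2,-3) (2,-3) (-2,4) (-2,4)

vs x/Out: Ann plays D → Bo plays x at [D] → Ann plays h at [D-x] → (4, 4)
vs x/In: Ann plays D → Bo plays x at [D] → Ann plays h at [D-x] → (4, 4)
vs y/Out: Ann plays D → Bo plays y at [D] → (2, -3)
vs y/In: Ann plays D → Bo plays y at [D] → (2, -3)
vs w/Out: Ann plays D → Bo plays w at [D] → Ann plays W at [D-w] → (-2, 4)
vs w/In: Ann plays D → Bo plays w at [D] → Ann plays W at [D-w] → (-2, 4)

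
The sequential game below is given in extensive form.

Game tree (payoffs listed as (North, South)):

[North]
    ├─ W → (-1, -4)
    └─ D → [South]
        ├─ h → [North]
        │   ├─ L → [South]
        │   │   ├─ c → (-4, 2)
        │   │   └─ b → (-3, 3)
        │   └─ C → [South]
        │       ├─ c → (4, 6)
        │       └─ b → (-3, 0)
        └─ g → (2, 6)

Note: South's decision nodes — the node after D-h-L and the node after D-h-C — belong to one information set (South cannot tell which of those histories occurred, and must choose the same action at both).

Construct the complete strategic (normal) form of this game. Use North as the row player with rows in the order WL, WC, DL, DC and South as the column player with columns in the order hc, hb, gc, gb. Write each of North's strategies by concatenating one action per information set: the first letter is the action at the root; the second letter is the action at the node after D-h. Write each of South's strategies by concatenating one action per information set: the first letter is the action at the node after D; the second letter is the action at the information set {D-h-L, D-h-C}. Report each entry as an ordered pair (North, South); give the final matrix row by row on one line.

WL: (-1,-4) (-1,-4) (-1,-4) (-1,-4) | WC: (-1,-4) (-1,-4) (-1,-4) (-1,-4) | DL: (-4,2) (-3,3) (2,6) (2,6) | DC: (4,6) (-3,0) (2,6) (2,6)

           hc       hb       gc       gb
  WL  (-1,-4)  (-1,-4)  (-1,-4)  (-1,-4)
  WC  (-1,-4)  (-1,-4)  (-1,-4)  (-1,-4)
  DL   (-4,2)   (-3,3)    (2,6)    (2,6)
  DC    (4,6)   (-3,0)    (2,6)    (2,6)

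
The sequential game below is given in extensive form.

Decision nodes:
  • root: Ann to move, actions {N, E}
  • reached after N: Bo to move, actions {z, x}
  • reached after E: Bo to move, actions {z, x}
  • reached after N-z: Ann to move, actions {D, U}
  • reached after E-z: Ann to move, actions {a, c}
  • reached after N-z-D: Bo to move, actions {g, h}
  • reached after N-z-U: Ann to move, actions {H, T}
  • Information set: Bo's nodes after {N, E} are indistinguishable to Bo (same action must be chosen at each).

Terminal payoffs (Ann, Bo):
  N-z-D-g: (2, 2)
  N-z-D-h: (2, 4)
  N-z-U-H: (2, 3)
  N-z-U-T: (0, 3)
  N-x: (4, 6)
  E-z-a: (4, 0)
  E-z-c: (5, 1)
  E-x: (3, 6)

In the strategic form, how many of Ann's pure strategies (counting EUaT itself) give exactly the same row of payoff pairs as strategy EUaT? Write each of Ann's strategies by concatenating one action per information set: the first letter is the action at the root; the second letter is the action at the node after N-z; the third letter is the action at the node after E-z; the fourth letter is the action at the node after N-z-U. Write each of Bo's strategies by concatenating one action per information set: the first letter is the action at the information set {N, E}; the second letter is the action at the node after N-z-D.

4

Row for EUaT (columns zg, zh, xg, xh): (4,0) (4,0) (3,6) (3,6).
Under EUaT, Ann's choice at the node after N-z and at the node after N-z-U can never be reached regardless of what Bo does, so varying those choices leaves every outcome unchanged.
Holding the reachable choices fixed and varying the unreachable ones freely already gives 2 × 2 = 4 equivalent strategies.
No other strategy reproduces this row, so those 4 are the full class: EDaH, EDaT, EUaH, EUaT.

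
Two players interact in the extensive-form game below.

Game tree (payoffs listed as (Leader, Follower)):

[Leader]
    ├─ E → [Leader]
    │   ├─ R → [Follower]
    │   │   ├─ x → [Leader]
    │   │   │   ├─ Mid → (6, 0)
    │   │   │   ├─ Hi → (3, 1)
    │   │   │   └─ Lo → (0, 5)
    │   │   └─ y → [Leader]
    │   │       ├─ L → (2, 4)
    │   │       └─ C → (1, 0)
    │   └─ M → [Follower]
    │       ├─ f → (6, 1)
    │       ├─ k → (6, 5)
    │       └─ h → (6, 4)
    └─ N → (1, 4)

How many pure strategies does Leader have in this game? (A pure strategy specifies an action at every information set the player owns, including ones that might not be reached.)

Leader owns the root with actions {E, N} — two choices.
Leader owns the node after E with actions {R, M} — two choices.
Leader owns the node after E-R-x with actions {Mid, Hi, Lo} — three choices.
Leader owns the node after E-R-y with actions {L, C} — two choices.
A pure strategy fixes one action at each information set independently, so the count is the product 2 × 2 × 3 × 2 = 24.
(For reference, Follower has 6 pure strategies, giving a 24×6 normal-form matrix.)

24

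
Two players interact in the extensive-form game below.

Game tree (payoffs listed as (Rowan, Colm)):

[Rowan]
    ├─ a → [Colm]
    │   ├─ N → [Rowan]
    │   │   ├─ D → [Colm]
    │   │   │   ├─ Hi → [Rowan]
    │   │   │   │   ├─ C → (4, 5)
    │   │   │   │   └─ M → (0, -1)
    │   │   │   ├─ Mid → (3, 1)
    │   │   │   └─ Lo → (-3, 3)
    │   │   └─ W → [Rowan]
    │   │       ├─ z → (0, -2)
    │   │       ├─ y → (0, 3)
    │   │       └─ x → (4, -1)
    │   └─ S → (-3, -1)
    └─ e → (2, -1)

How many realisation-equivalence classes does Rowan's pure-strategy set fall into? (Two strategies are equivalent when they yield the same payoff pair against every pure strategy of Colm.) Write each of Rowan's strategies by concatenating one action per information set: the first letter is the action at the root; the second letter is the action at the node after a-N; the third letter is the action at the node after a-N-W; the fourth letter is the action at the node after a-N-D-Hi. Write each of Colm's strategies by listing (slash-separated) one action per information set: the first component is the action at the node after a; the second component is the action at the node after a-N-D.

Rowan has 24 pure strategies: aDzC, aDzM, aDyC, aDyM, aDxC, aDxM, aWzC, aWzM, aWyC, aWyM, aWxC, aWxM, eDzC, eDzM, eDyC, eDyM, eDxC, eDxM, eWzC, eWzM, eWyC, eWyM, eWxC, eWxM. Columns: N/Hi, N/Mid, N/Lo, S/Hi, S/Mid, S/Lo.
{aDzC, aDyC, aDxC} → row (4,5) (3,1) (-3,3) (-3,-1) (-3,-1) (-3,-1)
{aDzM, aDyM, aDxM} → row (0,-1) (3,1) (-3,3) (-3,-1) (-3,-1) (-3,-1)
{aWzC, aWzM} → row (0,-2) (0,-2) (0,-2) (-3,-1) (-3,-1) (-3,-1)
{aWyC, aWyM} → row (0,3) (0,3) (0,3) (-3,-1) (-3,-1) (-3,-1)
{aWxC, aWxM} → row (4,-1) (4,-1) (4,-1) (-3,-1) (-3,-1) (-3,-1)
{eDzC, eDzM, eDyC, eDyM, eDxC, eDxM, eWzC, eWzM, eWyC, eWyM, eWxC, eWxM} → row (2,-1) (2,-1) (2,-1) (2,-1) (2,-1) (2,-1)
That's 6 distinct rows out of 24 strategies.

6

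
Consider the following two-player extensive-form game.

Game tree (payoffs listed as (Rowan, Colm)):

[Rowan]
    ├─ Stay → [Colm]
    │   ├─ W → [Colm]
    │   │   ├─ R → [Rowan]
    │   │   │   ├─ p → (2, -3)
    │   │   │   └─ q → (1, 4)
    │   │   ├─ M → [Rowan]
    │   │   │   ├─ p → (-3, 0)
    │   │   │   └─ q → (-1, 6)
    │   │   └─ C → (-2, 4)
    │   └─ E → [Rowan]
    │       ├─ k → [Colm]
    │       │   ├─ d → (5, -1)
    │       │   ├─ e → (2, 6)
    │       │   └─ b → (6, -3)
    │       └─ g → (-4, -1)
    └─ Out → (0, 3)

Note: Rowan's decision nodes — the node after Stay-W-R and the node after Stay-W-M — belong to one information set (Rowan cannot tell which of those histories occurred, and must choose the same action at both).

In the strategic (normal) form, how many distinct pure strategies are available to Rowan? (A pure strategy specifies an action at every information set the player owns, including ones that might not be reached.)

8

Rowan owns the root with actions {Stay, Out} — two choices.
Rowan owns the node after Stay-E with actions {k, g} — two choices.
Rowan owns the information set {Stay-W-R, Stay-W-M} with actions {p, q} — two choices.
A pure strategy fixes one action at each information set independently, so the count is the product 2 × 2 × 2 = 8.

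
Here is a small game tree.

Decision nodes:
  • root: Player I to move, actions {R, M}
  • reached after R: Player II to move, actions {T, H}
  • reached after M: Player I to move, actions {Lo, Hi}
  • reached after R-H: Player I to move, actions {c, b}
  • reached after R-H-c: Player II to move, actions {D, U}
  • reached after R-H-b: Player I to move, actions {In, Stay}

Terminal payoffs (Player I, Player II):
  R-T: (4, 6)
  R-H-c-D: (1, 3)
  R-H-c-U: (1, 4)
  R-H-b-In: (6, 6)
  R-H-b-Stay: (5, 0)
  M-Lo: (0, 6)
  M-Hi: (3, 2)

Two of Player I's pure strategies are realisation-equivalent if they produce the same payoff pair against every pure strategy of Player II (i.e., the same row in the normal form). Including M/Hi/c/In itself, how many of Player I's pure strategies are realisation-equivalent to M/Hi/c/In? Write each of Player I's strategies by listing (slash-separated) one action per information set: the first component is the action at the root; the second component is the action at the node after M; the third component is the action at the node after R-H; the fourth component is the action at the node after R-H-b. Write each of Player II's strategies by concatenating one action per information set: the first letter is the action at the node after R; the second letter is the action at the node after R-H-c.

4

Row for M/Hi/c/In (columns TD, TU, HD, HU): (3,2) (3,2) (3,2) (3,2).
Under M/Hi/c/In, Player I's choice at the node after R-H and at the node after R-H-b can never be reached regardless of what Player II does, so varying those choices leaves every outcome unchanged.
Holding the reachable choices fixed and varying the unreachable ones freely already gives 2 × 2 = 4 equivalent strategies.
No other strategy reproduces this row, so those 4 are the full class: M/Hi/c/In, M/Hi/c/Stay, M/Hi/b/In, M/Hi/b/Stay.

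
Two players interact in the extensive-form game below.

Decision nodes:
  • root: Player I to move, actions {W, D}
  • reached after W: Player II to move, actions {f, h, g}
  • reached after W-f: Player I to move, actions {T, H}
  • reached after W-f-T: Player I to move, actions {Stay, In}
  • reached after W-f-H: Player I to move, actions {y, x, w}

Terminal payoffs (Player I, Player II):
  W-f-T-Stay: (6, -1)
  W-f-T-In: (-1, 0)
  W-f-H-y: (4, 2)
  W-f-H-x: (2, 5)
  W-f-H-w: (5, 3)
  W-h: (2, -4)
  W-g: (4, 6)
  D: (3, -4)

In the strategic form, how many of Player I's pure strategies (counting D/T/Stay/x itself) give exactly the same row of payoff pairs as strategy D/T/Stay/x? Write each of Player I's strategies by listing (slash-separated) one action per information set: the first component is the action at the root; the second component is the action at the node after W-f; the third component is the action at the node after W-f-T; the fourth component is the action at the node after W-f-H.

Row for D/T/Stay/x (columns f, h, g): (3,-4) (3,-4) (3,-4).
Under D/T/Stay/x, Player I's choice at the node after W-f and at the node after W-f-T and at the node after W-f-H can never be reached regardless of what Player II does, so varying those choices leaves every outcome unchanged.
Holding the reachable choices fixed and varying the unreachable ones freely already gives 2 × 2 × 3 = 12 equivalent strategies.
No other strategy reproduces this row, so those 12 are the full class: D/T/Stay/y, D/T/Stay/x, D/T/Stay/w, D/T/In/y, D/T/In/x, D/T/In/w, D/H/Stay/y, D/H/Stay/x, D/H/Stay/w, D/H/In/y, D/H/In/x, D/H/In/w.

12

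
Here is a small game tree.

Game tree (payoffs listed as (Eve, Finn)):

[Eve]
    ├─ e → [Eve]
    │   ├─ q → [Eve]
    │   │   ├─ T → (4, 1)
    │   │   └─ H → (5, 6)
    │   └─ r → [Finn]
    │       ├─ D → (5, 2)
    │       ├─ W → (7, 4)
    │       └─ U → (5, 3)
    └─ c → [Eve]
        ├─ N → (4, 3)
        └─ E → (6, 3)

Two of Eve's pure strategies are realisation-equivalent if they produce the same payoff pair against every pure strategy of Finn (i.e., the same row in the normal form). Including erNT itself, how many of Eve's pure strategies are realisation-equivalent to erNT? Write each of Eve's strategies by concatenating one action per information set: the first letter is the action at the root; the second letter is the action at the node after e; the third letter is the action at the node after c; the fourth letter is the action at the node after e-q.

Row for erNT (columns D, W, U): (5,2) (7,4) (5,3).
Under erNT, Eve's choice at the node after c and at the node after e-q can never be reached regardless of what Finn does, so varying those choices leaves every outcome unchanged.
Holding the reachable choices fixed and varying the unreachable ones freely already gives 2 × 2 = 4 equivalent strategies.
No other strategy reproduces this row, so those 4 are the full class: erNT, erNH, erET, erEH.

4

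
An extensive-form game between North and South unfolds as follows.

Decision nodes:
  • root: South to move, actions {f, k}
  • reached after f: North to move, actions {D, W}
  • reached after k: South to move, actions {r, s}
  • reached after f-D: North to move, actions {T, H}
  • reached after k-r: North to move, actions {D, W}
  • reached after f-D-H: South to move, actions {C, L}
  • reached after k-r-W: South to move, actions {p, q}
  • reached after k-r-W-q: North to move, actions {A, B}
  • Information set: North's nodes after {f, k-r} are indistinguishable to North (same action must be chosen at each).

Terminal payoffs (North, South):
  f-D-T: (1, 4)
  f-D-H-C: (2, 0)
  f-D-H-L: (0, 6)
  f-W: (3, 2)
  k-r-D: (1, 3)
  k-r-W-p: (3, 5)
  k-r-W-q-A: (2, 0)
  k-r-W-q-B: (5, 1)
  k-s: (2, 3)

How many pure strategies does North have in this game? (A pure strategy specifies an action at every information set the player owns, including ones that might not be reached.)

8

North owns the information set {f, k-r} with actions {D, W} — two choices.
North owns the node after f-D with actions {T, H} — two choices.
North owns the node after k-r-W-q with actions {A, B} — two choices.
A pure strategy fixes one action at each information set independently, so the count is the product 2 × 2 × 2 = 8.
(For reference, South has 16 pure strategies, giving a 8×16 normal-form matrix.)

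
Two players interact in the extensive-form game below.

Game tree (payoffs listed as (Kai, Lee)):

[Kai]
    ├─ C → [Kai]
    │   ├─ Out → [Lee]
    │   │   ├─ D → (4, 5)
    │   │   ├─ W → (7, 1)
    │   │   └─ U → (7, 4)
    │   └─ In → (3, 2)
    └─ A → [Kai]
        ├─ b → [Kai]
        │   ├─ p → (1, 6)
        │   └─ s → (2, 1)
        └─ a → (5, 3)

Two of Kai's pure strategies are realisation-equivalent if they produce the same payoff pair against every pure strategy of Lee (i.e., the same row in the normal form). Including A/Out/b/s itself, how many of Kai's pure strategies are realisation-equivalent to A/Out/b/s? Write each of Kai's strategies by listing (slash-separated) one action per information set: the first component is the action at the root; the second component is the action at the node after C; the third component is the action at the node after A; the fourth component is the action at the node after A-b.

Row for A/Out/b/s (columns D, W, U): (2,1) (2,1) (2,1).
Under A/Out/b/s, Kai's choice at the node after C can never be reached regardless of what Lee does, so varying those choices leaves every outcome unchanged.
Holding the reachable choices fixed and varying the unreachable one freely already gives 2 equivalent strategies.
No other strategy reproduces this row, so those 2 are the full class: A/Out/b/s, A/In/b/s.

2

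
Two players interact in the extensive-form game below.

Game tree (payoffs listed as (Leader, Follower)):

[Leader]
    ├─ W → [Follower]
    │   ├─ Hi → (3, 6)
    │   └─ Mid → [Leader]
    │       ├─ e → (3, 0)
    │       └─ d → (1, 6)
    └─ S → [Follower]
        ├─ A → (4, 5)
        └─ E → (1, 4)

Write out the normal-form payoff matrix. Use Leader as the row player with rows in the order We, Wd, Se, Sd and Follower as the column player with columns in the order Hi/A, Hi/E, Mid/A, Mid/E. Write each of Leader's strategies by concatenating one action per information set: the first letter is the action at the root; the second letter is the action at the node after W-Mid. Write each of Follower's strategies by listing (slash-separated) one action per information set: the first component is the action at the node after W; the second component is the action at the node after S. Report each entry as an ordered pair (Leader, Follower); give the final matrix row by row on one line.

Row We: Hi/A→(3,6), Hi/E→(3,6), Mid/A→(3,0), Mid/E→(3,0)
Row Wd: Hi/A→(3,6), Hi/E→(3,6), Mid/A→(1,6), Mid/E→(1,6)
Row Se: Hi/A→(4,5), Hi/E→(1,4), Mid/A→(4,5), Mid/E→(1,4)
Row Sd: Hi/A→(4,5), Hi/E→(1,4), Mid/A→(4,5), Mid/E→(1,4)

We: (3,6) (3,6) (3,0) (3,0) | Wd: (3,6) (3,6) (1,6) (1,6) | Se: (4,5) (1,4) (4,5) (1,4) | Sd: (4,5) (1,4) (4,5) (1,4)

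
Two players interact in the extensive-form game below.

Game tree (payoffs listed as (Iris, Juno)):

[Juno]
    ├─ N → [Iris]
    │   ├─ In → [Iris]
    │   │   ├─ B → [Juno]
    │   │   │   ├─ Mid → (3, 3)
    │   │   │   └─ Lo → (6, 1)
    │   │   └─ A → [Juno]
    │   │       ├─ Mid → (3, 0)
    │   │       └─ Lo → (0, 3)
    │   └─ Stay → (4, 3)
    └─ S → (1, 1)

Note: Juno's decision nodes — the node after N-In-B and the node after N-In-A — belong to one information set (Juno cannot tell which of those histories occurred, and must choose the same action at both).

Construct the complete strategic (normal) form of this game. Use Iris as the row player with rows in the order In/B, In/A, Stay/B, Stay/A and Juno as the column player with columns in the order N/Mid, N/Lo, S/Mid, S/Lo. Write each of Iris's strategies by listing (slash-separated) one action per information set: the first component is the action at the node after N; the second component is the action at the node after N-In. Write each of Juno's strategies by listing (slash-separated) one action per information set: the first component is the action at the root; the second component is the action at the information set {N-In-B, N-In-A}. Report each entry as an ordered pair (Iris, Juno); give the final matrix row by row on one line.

Row In/B: N/Mid→(3,3), N/Lo→(6,1), S/Mid→(1,1), S/Lo→(1,1)
Row In/A: N/Mid→(3,0), N/Lo→(0,3), S/Mid→(1,1), S/Lo→(1,1)
Row Stay/B: N/Mid→(4,3), N/Lo→(4,3), S/Mid→(1,1), S/Lo→(1,1)
Row Stay/A: N/Mid→(4,3), N/Lo→(4,3), S/Mid→(1,1), S/Lo→(1,1)

In/B: (3,3) (6,1) (1,1) (1,1) | In/A: (3,0) (0,3) (1,1) (1,1) | Stay/B: (4,3) (4,3) (1,1) (1,1) | Stay/A: (4,3) (4,3) (1,1) (1,1)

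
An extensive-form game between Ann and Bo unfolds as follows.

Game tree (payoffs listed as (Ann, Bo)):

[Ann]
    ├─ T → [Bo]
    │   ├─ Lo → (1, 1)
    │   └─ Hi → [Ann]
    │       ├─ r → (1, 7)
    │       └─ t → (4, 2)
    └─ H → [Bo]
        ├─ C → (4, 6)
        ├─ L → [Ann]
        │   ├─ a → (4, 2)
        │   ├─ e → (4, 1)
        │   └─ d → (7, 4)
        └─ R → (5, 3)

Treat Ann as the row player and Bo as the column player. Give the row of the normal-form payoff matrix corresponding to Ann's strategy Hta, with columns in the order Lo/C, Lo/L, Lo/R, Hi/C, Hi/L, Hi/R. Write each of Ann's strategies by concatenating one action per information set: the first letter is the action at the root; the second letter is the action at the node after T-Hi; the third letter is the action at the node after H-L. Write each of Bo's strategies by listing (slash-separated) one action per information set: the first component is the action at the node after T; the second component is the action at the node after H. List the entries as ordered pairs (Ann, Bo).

vs Lo/C: Ann plays H → Bo plays C at [H] → (4, 6)
vs Lo/L: Ann plays H → Bo plays L at [H] → Ann plays a at [H-L] → (4, 2)
vs Lo/R: Ann plays H → Bo plays R at [H] → (5, 3)
vs Hi/C: Ann plays H → Bo plays C at [H] → (4, 6)
vs Hi/L: Ann plays H → Bo plays L at [H] → Ann plays a at [H-L] → (4, 2)
vs Hi/R: Ann plays H → Bo plays R at [H] → (5, 3)

(4,6) (4,2) (5,3) (4,6) (4,2) (5,3)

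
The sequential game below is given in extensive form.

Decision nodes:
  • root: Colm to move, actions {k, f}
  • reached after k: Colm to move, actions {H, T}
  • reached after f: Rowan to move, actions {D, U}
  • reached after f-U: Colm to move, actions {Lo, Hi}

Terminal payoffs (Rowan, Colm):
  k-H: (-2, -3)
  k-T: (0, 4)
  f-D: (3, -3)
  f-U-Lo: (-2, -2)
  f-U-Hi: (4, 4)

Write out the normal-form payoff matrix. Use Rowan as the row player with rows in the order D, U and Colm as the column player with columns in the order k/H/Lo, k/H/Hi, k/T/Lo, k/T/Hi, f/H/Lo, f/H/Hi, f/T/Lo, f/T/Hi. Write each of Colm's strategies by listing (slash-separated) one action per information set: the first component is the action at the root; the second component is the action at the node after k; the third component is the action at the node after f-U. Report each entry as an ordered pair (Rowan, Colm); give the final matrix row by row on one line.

D: (-2,-3) (-2,-3) (0,4) (0,4) (3,-3) (3,-3) (3,-3) (3,-3) | U: (-2,-3) (-2,-3) (0,4) (0,4) (-2,-2) (4,4) (-2,-2) (4,4)

Row D: k/H/Lo→(-2,-3), k/H/Hi→(-2,-3), k/T/Lo→(0,4), k/T/Hi→(0,4), f/H/Lo→(3,-3), f/H/Hi→(3,-3), f/T/Lo→(3,-3), f/T/Hi→(3,-3)
Row U: k/H/Lo→(-2,-3), k/H/Hi→(-2,-3), k/T/Lo→(0,4), k/T/Hi→(0,4), f/H/Lo→(-2,-2), f/H/Hi→(4,4), f/T/Lo→(-2,-2), f/T/Hi→(4,4)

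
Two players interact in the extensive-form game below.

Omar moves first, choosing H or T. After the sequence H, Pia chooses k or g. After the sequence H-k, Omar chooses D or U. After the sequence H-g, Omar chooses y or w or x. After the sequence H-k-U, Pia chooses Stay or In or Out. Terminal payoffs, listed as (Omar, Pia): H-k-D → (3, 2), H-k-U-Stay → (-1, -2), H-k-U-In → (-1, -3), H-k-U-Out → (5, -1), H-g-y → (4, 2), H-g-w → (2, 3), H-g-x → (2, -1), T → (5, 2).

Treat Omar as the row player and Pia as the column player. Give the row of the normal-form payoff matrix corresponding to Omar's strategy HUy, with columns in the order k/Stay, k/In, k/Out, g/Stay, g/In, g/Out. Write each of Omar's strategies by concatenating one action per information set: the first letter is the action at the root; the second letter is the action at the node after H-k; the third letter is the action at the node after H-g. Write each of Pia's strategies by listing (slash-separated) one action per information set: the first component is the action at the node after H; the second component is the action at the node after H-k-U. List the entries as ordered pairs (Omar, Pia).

(-1,-2) (-1,-3) (5,-1) (4,2) (4,2) (4,2)

vs k/Stay: Omar plays H → Pia plays k at [H] → Omar plays U at [H-k] → Pia plays Stay at [H-k-U] → (-1, -2)
vs k/In: Omar plays H → Pia plays k at [H] → Omar plays U at [H-k] → Pia plays In at [H-k-U] → (-1, -3)
vs k/Out: Omar plays H → Pia plays k at [H] → Omar plays U at [H-k] → Pia plays Out at [H-k-U] → (5, -1)
vs g/Stay: Omar plays H → Pia plays g at [H] → Omar plays y at [H-g] → (4, 2)
vs g/In: Omar plays H → Pia plays g at [H] → Omar plays y at [H-g] → (4, 2)
vs g/Out: Omar plays H → Pia plays g at [H] → Omar plays y at [H-g] → (4, 2)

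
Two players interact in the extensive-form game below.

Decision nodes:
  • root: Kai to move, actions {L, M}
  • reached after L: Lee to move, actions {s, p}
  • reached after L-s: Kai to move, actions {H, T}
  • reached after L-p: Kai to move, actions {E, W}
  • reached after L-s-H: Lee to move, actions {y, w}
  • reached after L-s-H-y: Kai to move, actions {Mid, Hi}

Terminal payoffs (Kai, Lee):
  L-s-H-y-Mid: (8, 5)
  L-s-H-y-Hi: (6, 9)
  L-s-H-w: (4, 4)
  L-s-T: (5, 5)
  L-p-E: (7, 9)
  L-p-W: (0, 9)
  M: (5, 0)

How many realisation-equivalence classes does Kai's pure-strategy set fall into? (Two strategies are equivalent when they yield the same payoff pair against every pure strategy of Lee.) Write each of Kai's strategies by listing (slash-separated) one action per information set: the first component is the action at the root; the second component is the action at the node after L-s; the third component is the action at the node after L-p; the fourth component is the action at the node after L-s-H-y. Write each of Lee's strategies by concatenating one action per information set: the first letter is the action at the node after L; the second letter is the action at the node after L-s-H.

Kai has 16 pure strategies: L/H/E/Mid, L/H/E/Hi, L/H/W/Mid, L/H/W/Hi, L/T/E/Mid, L/T/E/Hi, L/T/W/Mid, L/T/W/Hi, M/H/E/Mid, M/H/E/Hi, M/H/W/Mid, M/H/W/Hi, M/T/E/Mid, M/T/E/Hi, M/T/W/Mid, M/T/W/Hi. Columns: sy, sw, py, pw.
{L/H/E/Mid} → row (8,5) (4,4) (7,9) (7,9)
{L/H/E/Hi} → row (6,9) (4,4) (7,9) (7,9)
{L/H/W/Mid} → row (8,5) (4,4) (0,9) (0,9)
{L/H/W/Hi} → row (6,9) (4,4) (0,9) (0,9)
{L/T/E/Mid, L/T/E/Hi} → row (5,5) (5,5) (7,9) (7,9)
{L/T/W/Mid, L/T/W/Hi} → row (5,5) (5,5) (0,9) (0,9)
{M/H/E/Mid, M/H/E/Hi, M/H/W/Mid, M/H/W/Hi, M/T/E/Mid, M/T/E/Hi, M/T/W/Mid, M/T/W/Hi} → row (5,0) (5,0) (5,0) (5,0)
That's 7 distinct rows out of 16 strategies.

7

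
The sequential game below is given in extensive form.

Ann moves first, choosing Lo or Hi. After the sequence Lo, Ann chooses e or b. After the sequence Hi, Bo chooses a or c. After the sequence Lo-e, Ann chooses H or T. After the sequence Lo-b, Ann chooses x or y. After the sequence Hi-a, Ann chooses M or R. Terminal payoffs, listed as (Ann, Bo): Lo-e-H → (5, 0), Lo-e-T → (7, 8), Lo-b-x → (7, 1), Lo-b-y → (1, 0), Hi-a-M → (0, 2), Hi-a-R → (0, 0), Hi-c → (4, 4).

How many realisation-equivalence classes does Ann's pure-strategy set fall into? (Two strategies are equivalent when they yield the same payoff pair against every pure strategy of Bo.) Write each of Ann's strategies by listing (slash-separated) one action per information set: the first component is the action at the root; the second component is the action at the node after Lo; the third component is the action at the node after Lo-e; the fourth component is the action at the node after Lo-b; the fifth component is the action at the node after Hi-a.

6

Ann has 32 pure strategies: Lo/e/H/x/M, Lo/e/H/x/R, Lo/e/H/y/M, Lo/e/H/y/R, Lo/e/T/x/M, Lo/e/T/x/R, Lo/e/T/y/M, Lo/e/T/y/R, Lo/b/H/x/M, Lo/b/H/x/R, Lo/b/H/y/M, Lo/b/H/y/R, Lo/b/T/x/M, Lo/b/T/x/R, Lo/b/T/y/M, Lo/b/T/y/R, Hi/e/H/x/M, Hi/e/H/x/R, Hi/e/H/y/M, Hi/e/H/y/R, Hi/e/T/x/M, Hi/e/T/x/R, Hi/e/T/y/M, Hi/e/T/y/R, Hi/b/H/x/M, Hi/b/H/x/R, Hi/b/H/y/M, Hi/b/H/y/R, Hi/b/T/x/M, Hi/b/T/x/R, Hi/b/T/y/M, Hi/b/T/y/R. Columns: a, c.
{Lo/e/H/x/M, Lo/e/H/x/R, Lo/e/H/y/M, Lo/e/H/y/R} → row (5,0) (5,0)
{Lo/e/T/x/M, Lo/e/T/x/R, Lo/e/T/y/M, Lo/e/T/y/R} → row (7,8) (7,8)
{Lo/b/H/x/M, Lo/b/H/x/R, Lo/b/T/x/M, Lo/b/T/x/R} → row (7,1) (7,1)
{Lo/b/H/y/M, Lo/b/H/y/R, Lo/b/T/y/M, Lo/b/T/y/R} → row (1,0) (1,0)
{Hi/e/H/x/M, Hi/e/H/y/M, Hi/e/T/x/M, Hi/e/T/y/M, Hi/b/H/x/M, Hi/b/H/y/M, Hi/b/T/x/M, Hi/b/T/y/M} → row (0,2) (4,4)
{Hi/e/H/x/R, Hi/e/H/y/R, Hi/e/T/x/R, Hi/e/T/y/R, Hi/b/H/x/R, Hi/b/H/y/R, Hi/b/T/x/R, Hi/b/T/y/R} → row (0,0) (4,4)
That's 6 distinct rows out of 32 strategies.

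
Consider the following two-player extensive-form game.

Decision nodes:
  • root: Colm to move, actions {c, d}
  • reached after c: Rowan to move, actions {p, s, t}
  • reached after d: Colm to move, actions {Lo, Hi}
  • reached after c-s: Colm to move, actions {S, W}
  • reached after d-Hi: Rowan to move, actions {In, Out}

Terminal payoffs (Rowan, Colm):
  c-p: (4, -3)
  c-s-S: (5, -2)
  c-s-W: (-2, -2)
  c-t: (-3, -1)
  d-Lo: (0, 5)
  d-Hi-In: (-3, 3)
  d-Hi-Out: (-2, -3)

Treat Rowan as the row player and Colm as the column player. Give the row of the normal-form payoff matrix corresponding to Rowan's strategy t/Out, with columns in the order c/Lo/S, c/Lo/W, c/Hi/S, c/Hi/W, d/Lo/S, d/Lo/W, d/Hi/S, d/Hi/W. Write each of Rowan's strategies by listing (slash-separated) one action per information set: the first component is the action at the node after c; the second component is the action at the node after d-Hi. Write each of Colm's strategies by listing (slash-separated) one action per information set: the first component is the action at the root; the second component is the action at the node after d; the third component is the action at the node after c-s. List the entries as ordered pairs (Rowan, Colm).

(-3,-1) (-3,-1) (-3,-1) (-3,-1) (0,5) (0,5) (-2,-3) (-2,-3)

vs c/Lo/S: Colm plays c → Rowan plays t at [c] → (-3, -1)
vs c/Lo/W: Colm plays c → Rowan plays t at [c] → (-3, -1)
vs c/Hi/S: Colm plays c → Rowan plays t at [c] → (-3, -1)
vs c/Hi/W: Colm plays c → Rowan plays t at [c] → (-3, -1)
vs d/Lo/S: Colm plays d → Colm plays Lo at [d] → (0, 5)
vs d/Lo/W: Colm plays d → Colm plays Lo at [d] → (0, 5)
vs d/Hi/S: Colm plays d → Colm plays Hi at [d] → Rowan plays Out at [d-Hi] → (-2, -3)
vs d/Hi/W: Colm plays d → Colm plays Hi at [d] → Rowan plays Out at [d-Hi] → (-2, -3)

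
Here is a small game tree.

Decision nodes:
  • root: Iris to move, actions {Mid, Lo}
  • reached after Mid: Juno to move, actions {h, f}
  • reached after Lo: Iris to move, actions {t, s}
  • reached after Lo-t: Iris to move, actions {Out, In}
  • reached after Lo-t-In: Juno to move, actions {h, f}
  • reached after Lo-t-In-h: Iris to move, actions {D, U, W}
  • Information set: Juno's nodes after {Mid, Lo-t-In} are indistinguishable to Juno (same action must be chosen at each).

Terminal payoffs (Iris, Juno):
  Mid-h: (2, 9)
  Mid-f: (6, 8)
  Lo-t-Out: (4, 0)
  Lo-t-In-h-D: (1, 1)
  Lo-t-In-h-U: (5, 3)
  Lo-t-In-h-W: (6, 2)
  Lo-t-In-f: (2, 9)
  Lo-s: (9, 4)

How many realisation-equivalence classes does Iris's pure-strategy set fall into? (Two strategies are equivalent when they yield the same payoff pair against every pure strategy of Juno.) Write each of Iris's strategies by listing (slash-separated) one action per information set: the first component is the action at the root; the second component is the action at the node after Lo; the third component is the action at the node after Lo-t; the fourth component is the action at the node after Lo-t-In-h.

6

Iris has 24 pure strategies: Mid/t/Out/D, Mid/t/Out/U, Mid/t/Out/W, Mid/t/In/D, Mid/t/In/U, Mid/t/In/W, Mid/s/Out/D, Mid/s/Out/U, Mid/s/Out/W, Mid/s/In/D, Mid/s/In/U, Mid/s/In/W, Lo/t/Out/D, Lo/t/Out/U, Lo/t/Out/W, Lo/t/In/D, Lo/t/In/U, Lo/t/In/W, Lo/s/Out/D, Lo/s/Out/U, Lo/s/Out/W, Lo/s/In/D, Lo/s/In/U, Lo/s/In/W. Columns: h, f.
{Mid/t/Out/D, Mid/t/Out/U, Mid/t/Out/W, Mid/t/In/D, Mid/t/In/U, Mid/t/In/W, Mid/s/Out/D, Mid/s/Out/U, Mid/s/Out/W, Mid/s/In/D, Mid/s/In/U, Mid/s/In/W} → row (2,9) (6,8)
{Lo/t/Out/D, Lo/t/Out/U, Lo/t/Out/W} → row (4,0) (4,0)
{Lo/t/In/D} → row (1,1) (2,9)
{Lo/t/In/U} → row (5,3) (2,9)
{Lo/t/In/W} → row (6,2) (2,9)
{Lo/s/Out/D, Lo/s/Out/U, Lo/s/Out/W, Lo/s/In/D, Lo/s/In/U, Lo/s/In/W} → row (9,4) (9,4)
That's 6 distinct rows out of 24 strategies.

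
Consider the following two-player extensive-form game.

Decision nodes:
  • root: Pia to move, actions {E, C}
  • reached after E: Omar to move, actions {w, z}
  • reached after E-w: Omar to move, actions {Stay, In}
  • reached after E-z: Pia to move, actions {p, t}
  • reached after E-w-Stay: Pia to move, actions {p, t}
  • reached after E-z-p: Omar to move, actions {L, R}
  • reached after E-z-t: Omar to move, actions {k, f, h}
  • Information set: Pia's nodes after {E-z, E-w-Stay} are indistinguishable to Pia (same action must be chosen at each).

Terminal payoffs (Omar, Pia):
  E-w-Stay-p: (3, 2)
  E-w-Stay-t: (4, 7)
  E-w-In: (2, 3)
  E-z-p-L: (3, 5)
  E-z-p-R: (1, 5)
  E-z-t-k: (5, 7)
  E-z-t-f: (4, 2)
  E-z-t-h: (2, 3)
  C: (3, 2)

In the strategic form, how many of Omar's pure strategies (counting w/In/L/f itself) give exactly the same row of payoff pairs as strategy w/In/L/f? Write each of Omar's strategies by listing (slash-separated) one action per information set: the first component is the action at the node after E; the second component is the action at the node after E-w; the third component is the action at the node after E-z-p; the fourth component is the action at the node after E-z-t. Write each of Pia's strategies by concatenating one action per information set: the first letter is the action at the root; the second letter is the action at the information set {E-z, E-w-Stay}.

6

Row for w/In/L/f (columns Ep, Et, Cp, Ct): (2,3) (2,3) (3,2) (3,2).
Under w/In/L/f, Omar's choice at the node after E-z-p and at the node after E-z-t can never be reached regardless of what Pia does, so varying those choices leaves every outcome unchanged.
Holding the reachable choices fixed and varying the unreachable ones freely already gives 2 × 3 = 6 equivalent strategies.
No other strategy reproduces this row, so those 6 are the full class: w/In/L/k, w/In/L/f, w/In/L/h, w/In/R/k, w/In/R/f, w/In/R/h.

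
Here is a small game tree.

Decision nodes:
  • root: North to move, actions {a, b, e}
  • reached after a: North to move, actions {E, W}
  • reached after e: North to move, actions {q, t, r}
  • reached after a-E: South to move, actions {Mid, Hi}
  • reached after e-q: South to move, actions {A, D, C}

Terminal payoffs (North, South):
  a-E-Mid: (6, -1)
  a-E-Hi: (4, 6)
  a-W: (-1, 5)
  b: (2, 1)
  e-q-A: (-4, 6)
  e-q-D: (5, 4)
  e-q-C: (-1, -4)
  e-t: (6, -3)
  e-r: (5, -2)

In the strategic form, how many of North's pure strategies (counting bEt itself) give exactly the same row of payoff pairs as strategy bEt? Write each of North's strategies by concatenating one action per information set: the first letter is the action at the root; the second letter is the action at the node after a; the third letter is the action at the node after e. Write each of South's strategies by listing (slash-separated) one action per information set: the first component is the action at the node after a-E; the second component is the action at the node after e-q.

Row for bEt (columns Mid/A, Mid/D, Mid/C, Hi/A, Hi/D, Hi/C): (2,1) (2,1) (2,1) (2,1) (2,1) (2,1).
Under bEt, North's choice at the node after a and at the node after e can never be reached regardless of what South does, so varying those choices leaves every outcome unchanged.
Holding the reachable choices fixed and varying the unreachable ones freely already gives 2 × 3 = 6 equivalent strategies.
No other strategy reproduces this row, so those 6 are the full class: bEq, bEt, bEr, bWq, bWt, bWr.

6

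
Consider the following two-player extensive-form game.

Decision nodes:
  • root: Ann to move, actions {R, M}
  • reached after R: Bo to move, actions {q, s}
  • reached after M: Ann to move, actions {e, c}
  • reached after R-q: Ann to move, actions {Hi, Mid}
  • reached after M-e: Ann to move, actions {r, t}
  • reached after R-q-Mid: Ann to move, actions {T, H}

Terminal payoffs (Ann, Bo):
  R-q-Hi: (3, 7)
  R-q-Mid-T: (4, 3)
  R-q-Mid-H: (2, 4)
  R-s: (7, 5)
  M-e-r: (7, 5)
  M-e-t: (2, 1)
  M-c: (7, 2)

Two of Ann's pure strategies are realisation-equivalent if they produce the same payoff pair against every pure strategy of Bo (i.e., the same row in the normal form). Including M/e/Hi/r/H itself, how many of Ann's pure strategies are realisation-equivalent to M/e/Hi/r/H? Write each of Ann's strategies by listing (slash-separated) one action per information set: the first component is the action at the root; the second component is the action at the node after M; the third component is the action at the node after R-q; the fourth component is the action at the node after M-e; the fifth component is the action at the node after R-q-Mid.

4

Row for M/e/Hi/r/H (columns q, s): (7,5) (7,5).
Under M/e/Hi/r/H, Ann's choice at the node after R-q and at the node after R-q-Mid can never be reached regardless of what Bo does, so varying those choices leaves every outcome unchanged.
Holding the reachable choices fixed and varying the unreachable ones freely already gives 2 × 2 = 4 equivalent strategies.
No other strategy reproduces this row, so those 4 are the full class: M/e/Hi/r/T, M/e/Hi/r/H, M/e/Mid/r/T, M/e/Mid/r/H.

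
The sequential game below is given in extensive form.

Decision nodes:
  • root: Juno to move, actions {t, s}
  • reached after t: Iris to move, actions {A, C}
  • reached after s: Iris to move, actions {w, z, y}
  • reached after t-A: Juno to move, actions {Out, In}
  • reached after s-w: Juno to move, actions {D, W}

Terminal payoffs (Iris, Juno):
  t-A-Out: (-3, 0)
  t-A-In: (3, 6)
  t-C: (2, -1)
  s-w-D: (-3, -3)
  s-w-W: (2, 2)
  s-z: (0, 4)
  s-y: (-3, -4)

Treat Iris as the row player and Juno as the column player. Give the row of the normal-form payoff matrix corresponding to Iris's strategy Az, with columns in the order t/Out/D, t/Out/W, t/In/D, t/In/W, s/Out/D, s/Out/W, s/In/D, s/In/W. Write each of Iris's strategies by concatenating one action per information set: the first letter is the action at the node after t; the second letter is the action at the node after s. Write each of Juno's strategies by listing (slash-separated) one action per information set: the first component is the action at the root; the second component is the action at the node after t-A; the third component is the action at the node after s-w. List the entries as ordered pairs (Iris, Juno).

(-3,0) (-3,0) (3,6) (3,6) (0,4) (0,4) (0,4) (0,4)

vs t/Out/D: Juno plays t → Iris plays A at [t] → Juno plays Out at [t-A] → (-3, 0)
vs t/Out/W: Juno plays t → Iris plays A at [t] → Juno plays Out at [t-A] → (-3, 0)
vs t/In/D: Juno plays t → Iris plays A at [t] → Juno plays In at [t-A] → (3, 6)
vs t/In/W: Juno plays t → Iris plays A at [t] → Juno plays In at [t-A] → (3, 6)
vs s/Out/D: Juno plays s → Iris plays z at [s] → (0, 4)
vs s/Out/W: Juno plays s → Iris plays z at [s] → (0, 4)
vs s/In/D: Juno plays s → Iris plays z at [s] → (0, 4)
vs s/In/W: Juno plays s → Iris plays z at [s] → (0, 4)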